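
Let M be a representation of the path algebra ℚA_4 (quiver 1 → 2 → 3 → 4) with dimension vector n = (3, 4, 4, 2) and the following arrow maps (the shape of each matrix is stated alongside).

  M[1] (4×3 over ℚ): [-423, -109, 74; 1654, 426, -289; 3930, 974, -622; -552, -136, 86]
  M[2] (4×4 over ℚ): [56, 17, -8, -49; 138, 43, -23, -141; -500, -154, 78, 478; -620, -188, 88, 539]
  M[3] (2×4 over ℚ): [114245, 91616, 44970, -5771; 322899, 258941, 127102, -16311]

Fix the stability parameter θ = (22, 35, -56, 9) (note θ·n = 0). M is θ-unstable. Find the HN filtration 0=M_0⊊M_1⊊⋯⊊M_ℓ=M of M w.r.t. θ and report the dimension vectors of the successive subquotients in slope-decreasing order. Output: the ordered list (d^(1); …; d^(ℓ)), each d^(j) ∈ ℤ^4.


Via rank(M_{q-1}∘⋯∘M_p): M ≅ I[1,1], I[1,2], I[1,4], I[2,3], I[2,4], I[3,3].
μ_θ-semistable layers: μ^(1)=35; μ^(2)=22; μ^(3)=9; μ^(4)=1/3; μ^(5)=-21/2; μ^(6)=-56

((0, 1, 0, 0); (2, 0, 0, 0); (0, 0, 0, 2); (1, 1, 1, 0); (0, 2, 2, 0); (0, 0, 1, 0))


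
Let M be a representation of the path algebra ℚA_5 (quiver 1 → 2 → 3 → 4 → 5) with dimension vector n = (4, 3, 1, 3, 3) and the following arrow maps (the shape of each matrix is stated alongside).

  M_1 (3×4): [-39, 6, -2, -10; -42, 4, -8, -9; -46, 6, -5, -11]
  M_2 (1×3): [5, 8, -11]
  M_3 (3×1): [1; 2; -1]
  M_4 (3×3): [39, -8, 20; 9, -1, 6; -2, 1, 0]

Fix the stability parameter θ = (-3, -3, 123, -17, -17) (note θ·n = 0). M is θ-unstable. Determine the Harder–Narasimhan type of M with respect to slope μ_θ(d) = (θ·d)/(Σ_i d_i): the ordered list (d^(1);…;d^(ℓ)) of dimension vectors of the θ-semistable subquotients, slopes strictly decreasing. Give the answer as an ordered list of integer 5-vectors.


Barcode: M ≅ I[1,1], I[1,2]^2, I[1,5], I[4,5]^2. HN layers by μ_θ (3 steps, strictly decreasing):
  μ^(1)=89/3; μ^(2)=-3; μ^(3)=-17

((0, 0, 1, 1, 1); (4, 3, 0, 0, 0); (0, 0, 0, 2, 2))


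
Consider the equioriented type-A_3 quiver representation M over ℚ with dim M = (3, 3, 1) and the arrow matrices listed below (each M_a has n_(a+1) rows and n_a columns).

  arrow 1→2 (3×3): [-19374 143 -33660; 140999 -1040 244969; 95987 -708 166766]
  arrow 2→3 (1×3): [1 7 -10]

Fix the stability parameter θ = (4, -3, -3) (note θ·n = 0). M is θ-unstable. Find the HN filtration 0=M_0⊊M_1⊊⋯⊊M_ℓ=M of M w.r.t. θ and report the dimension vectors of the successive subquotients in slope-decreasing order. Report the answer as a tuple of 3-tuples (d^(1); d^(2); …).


Barcode: M ≅ I[1,2]^2, I[1,3]. HN layers by μ_θ (2 steps, strictly decreasing):
  μ^(1)=1/2; μ^(2)=-2/3

((2, 2, 0); (1, 1, 1))


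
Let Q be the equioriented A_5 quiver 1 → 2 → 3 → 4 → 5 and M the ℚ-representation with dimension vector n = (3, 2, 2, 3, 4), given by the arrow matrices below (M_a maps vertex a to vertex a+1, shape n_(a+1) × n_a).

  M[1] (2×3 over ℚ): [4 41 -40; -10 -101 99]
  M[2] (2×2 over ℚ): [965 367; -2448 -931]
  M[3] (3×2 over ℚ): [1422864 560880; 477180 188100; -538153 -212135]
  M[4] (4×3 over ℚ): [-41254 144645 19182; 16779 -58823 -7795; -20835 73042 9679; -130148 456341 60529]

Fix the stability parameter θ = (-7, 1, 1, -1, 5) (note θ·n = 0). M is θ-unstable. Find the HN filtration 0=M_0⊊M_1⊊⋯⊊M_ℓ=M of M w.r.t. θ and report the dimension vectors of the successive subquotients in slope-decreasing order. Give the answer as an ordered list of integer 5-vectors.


Interval decomposition of M: I[1,1], I[1,3], I[1,5], I[4,5]^2, I[5,5].
HN type (ℓ=5): μ^(1)=5; μ^(2)=1; μ^(3)=1/3; μ^(4)=-1; μ^(5)=-7

((0, 0, 0, 0, 4); (0, 1, 1, 0, 0); (0, 1, 1, 1, 0); (0, 0, 0, 2, 0); (3, 0, 0, 0, 0))


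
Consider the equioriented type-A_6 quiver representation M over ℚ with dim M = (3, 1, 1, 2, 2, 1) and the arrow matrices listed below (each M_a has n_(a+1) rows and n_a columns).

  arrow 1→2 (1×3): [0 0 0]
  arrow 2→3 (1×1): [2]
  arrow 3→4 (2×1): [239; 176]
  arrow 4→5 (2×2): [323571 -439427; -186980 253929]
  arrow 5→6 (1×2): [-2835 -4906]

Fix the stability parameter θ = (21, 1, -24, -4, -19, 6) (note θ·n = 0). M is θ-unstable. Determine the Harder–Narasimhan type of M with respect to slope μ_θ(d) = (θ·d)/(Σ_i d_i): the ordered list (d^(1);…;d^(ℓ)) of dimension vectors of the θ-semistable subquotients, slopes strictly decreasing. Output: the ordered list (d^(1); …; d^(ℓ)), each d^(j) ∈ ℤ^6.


Via rank(M_{q-1}∘⋯∘M_p): M ≅ I[1,1]^3, I[2,6], I[4,5].
μ_θ-semistable layers: μ^(1)=21; μ^(2)=6; μ^(3)=-23/2

((3, 0, 0, 0, 0, 0); (0, 0, 0, 0, 0, 1); (0, 1, 1, 2, 2, 0))


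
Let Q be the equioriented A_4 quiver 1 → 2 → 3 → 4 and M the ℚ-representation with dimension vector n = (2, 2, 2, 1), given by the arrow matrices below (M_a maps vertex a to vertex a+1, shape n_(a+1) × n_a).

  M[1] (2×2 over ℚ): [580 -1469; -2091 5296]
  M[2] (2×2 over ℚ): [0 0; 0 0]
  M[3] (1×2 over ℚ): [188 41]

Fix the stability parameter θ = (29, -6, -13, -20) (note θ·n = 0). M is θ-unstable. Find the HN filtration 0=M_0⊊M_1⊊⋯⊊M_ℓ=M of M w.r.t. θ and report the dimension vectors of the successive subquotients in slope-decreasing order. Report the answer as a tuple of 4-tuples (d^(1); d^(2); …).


Barcode: M ≅ I[1,2]^2, I[3,3], I[3,4]. HN layers by μ_θ (3 steps, strictly decreasing):
  μ^(1)=23/2; μ^(2)=-13; μ^(3)=-33/2

((2, 2, 0, 0); (0, 0, 1, 0); (0, 0, 1, 1))


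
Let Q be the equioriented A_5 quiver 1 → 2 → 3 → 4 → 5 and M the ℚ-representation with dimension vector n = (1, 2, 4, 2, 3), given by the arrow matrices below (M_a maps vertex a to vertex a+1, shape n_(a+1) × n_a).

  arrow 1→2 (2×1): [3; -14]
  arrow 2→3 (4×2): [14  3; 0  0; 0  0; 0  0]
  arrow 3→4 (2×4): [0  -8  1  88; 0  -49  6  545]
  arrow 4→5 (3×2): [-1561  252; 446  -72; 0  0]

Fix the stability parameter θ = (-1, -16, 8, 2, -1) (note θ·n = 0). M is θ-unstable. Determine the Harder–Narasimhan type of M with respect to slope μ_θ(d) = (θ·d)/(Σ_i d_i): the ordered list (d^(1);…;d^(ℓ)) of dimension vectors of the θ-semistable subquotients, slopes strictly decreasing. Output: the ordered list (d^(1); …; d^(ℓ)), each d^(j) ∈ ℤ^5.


Interval decomposition of M: I[1,2], I[2,3], I[3,3], I[3,4], I[3,5], I[5,5]^2.
HN type (ℓ=6): μ^(1)=8; μ^(2)=5; μ^(3)=3; μ^(4)=-1; μ^(5)=-17/2; μ^(6)=-16

((0, 0, 2, 0, 0); (0, 0, 1, 1, 0); (0, 0, 1, 1, 1); (0, 0, 0, 0, 2); (1, 1, 0, 0, 0); (0, 1, 0, 0, 0))


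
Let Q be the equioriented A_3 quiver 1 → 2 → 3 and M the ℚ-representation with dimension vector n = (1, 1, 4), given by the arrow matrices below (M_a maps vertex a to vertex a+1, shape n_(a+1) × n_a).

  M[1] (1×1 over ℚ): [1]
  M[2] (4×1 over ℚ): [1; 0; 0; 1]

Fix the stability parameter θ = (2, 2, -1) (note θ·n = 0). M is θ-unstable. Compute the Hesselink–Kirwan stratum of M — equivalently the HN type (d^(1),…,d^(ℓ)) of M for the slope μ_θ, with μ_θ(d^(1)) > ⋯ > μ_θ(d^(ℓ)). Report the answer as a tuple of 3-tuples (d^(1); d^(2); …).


Barcode: M ≅ I[1,3], I[3,3]^3. HN layers by μ_θ (2 steps, strictly decreasing):
  μ^(1)=1; μ^(2)=-1

((1, 1, 1); (0, 0, 3))


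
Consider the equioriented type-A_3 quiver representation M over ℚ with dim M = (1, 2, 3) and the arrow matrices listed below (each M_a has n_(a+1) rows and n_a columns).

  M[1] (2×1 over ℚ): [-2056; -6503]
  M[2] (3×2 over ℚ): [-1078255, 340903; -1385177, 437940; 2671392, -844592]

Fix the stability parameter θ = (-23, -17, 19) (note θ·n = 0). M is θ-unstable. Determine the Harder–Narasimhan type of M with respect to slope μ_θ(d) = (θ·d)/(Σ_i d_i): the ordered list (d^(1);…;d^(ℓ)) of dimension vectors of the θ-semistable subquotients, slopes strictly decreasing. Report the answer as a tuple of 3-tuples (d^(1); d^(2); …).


Via rank(M_{q-1}∘⋯∘M_p): M ≅ I[1,3], I[2,3], I[3,3].
μ_θ-semistable layers: μ^(1)=19; μ^(2)=-17; μ^(3)=-23

((0, 0, 3); (0, 2, 0); (1, 0, 0))


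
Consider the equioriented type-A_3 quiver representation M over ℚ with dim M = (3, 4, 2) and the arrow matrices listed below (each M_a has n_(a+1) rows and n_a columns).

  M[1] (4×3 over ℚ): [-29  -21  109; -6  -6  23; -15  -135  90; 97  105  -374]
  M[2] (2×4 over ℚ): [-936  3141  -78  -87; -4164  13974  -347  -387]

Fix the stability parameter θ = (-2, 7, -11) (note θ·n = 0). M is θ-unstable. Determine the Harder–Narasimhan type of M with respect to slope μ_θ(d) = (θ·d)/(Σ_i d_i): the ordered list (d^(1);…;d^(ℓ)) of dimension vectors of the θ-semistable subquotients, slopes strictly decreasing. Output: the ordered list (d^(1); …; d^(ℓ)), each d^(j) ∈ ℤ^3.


Via rank(M_{q-1}∘⋯∘M_p): M ≅ I[1,1], I[1,2], I[1,3], I[2,2], I[2,3].
μ_θ-semistable layers: μ^(1)=7; μ^(2)=-2

((0, 2, 0); (3, 2, 2))


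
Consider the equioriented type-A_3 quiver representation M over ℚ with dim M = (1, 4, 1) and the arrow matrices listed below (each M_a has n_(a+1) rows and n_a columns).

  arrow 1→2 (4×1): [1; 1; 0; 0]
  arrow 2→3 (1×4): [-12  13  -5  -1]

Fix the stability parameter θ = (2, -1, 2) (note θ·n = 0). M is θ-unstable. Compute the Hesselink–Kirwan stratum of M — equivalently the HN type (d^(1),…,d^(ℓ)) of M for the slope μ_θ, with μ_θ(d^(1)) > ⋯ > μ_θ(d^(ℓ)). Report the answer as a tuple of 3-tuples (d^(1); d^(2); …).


Barcode: M ≅ I[1,3], I[2,2]^3. HN layers by μ_θ (3 steps, strictly decreasing):
  μ^(1)=2; μ^(2)=1/2; μ^(3)=-1

((0, 0, 1); (1, 1, 0); (0, 3, 0))


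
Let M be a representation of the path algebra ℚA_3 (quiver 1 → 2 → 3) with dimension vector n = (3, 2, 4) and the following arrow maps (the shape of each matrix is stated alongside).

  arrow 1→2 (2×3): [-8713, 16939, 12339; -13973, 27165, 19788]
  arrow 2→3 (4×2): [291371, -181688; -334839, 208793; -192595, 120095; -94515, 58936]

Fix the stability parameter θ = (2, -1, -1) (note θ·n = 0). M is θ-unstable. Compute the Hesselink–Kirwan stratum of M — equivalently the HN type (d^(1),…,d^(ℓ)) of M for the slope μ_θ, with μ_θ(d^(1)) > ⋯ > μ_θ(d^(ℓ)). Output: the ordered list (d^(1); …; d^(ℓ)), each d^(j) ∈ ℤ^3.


Interval decomposition of M: I[1,1], I[1,3]^2, I[3,3]^2.
HN type (ℓ=3): μ^(1)=2; μ^(2)=0; μ^(3)=-1

((1, 0, 0); (2, 2, 2); (0, 0, 2))


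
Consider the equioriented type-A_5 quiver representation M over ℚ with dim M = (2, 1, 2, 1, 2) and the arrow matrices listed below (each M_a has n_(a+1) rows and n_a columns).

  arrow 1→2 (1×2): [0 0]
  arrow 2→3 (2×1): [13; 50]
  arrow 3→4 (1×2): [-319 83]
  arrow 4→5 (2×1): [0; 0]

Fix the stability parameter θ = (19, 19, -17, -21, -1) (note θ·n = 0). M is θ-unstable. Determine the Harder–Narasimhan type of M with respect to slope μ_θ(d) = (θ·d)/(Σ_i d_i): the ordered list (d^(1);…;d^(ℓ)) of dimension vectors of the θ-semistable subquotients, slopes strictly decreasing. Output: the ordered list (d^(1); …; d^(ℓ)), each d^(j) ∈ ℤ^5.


Interval decomposition of M: I[1,1]^2, I[2,4], I[3,3], I[5,5]^2.
HN type (ℓ=4): μ^(1)=19; μ^(2)=-1; μ^(3)=-19/3; μ^(4)=-17

((2, 0, 0, 0, 0); (0, 0, 0, 0, 2); (0, 1, 1, 1, 0); (0, 0, 1, 0, 0))


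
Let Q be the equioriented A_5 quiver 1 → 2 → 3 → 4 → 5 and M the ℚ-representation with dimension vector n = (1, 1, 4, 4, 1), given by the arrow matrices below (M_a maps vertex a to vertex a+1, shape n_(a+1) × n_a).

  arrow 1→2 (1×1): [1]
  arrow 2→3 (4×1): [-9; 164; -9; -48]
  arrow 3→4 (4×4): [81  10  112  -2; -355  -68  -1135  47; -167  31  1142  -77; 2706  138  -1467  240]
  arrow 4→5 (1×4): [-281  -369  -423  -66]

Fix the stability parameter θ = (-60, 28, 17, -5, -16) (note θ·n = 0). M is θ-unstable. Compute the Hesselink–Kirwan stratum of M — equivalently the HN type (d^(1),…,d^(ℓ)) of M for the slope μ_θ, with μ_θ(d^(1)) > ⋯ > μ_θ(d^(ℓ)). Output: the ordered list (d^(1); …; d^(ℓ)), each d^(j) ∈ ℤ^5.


Via rank(M_{q-1}∘⋯∘M_p): M ≅ I[1,5], I[3,4]^3.
μ_θ-semistable layers: μ^(1)=6; μ^(2)=-60

((0, 1, 4, 4, 1); (1, 0, 0, 0, 0))


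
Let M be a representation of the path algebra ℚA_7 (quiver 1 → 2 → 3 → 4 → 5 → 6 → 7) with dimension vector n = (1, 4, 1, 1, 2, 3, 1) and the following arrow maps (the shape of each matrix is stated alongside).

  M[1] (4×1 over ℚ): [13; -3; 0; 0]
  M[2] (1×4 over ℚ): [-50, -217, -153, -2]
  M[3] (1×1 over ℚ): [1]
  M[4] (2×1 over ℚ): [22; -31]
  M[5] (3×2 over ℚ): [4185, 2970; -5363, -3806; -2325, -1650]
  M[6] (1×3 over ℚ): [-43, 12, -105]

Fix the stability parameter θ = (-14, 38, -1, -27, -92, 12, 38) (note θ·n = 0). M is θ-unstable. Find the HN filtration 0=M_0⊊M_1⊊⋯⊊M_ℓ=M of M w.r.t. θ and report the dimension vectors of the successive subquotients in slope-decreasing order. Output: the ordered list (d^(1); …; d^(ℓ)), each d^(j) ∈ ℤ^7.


Interval decomposition of M: I[1,5], I[2,2]^3, I[5,7], I[6,6]^2.
HN type (ℓ=4): μ^(1)=38; μ^(2)=12; μ^(3)=-96/5; μ^(4)=-92

((0, 3, 0, 0, 0, 0, 1); (0, 0, 0, 0, 0, 3, 0); (1, 1, 1, 1, 1, 0, 0); (0, 0, 0, 0, 1, 0, 0))


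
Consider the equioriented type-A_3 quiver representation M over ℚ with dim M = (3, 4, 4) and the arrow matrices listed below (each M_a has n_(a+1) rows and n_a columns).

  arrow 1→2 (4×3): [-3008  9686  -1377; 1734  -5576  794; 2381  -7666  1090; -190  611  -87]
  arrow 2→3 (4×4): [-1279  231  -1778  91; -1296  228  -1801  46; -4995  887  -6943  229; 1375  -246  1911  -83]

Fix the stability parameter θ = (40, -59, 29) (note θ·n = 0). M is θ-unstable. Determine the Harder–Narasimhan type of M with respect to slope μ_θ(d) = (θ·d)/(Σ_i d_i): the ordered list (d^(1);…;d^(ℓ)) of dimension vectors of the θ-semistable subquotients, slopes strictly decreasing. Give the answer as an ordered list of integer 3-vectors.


Via rank(M_{q-1}∘⋯∘M_p): M ≅ I[1,2], I[1,3]^2, I[2,3], I[3,3].
μ_θ-semistable layers: μ^(1)=29; μ^(2)=-19/2; μ^(3)=-59

((0, 0, 4); (3, 3, 0); (0, 1, 0))


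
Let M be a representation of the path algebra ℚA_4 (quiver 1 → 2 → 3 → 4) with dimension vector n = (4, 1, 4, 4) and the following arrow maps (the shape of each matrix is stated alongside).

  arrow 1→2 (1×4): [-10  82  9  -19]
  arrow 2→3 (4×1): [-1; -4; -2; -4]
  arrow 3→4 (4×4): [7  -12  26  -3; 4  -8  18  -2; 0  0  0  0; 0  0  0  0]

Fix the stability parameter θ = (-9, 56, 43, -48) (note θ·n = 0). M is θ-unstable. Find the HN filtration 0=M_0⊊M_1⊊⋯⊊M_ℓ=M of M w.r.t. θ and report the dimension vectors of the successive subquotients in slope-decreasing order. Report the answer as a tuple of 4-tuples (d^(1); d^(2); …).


Barcode: M ≅ I[1,1]^3, I[1,4], I[3,3]^2, I[3,4], I[4,4]^2. HN layers by μ_θ (5 steps, strictly decreasing):
  μ^(1)=43; μ^(2)=17; μ^(3)=-5/2; μ^(4)=-9; μ^(5)=-48

((0, 0, 2, 0); (0, 1, 1, 1); (0, 0, 1, 1); (4, 0, 0, 0); (0, 0, 0, 2))


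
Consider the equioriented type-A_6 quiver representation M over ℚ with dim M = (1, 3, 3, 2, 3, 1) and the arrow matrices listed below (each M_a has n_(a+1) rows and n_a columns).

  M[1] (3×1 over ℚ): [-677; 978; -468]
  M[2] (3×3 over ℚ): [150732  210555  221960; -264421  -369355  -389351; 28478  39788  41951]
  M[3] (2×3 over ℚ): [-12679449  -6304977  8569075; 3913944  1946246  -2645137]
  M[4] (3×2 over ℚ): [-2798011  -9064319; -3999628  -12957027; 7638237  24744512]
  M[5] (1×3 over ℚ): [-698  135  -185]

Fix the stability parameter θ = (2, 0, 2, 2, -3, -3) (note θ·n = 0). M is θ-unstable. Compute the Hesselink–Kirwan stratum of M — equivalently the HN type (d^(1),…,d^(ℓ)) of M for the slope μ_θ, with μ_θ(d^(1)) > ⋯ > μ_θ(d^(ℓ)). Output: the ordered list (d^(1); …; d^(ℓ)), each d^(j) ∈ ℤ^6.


Barcode: M ≅ I[1,6], I[2,3], I[2,5], I[5,5]. HN layers by μ_θ (4 steps, strictly decreasing):
  μ^(1)=2; μ^(2)=1/3; μ^(3)=0; μ^(4)=-3

((0, 0, 1, 0, 0, 0); (0, 0, 1, 1, 1, 0); (1, 3, 1, 1, 1, 1); (0, 0, 0, 0, 1, 0))


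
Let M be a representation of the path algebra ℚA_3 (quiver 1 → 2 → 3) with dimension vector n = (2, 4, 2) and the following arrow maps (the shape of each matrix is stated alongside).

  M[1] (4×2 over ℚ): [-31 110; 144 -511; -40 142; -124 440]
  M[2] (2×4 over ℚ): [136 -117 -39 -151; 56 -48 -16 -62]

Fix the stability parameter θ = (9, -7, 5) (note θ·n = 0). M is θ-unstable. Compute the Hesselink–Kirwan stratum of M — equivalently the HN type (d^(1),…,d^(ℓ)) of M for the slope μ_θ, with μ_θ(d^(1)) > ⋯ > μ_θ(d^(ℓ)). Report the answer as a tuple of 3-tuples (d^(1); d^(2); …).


Interval decomposition of M: I[1,2], I[1,3], I[2,2], I[2,3].
HN type (ℓ=3): μ^(1)=5; μ^(2)=1; μ^(3)=-7

((0, 0, 2); (2, 2, 0); (0, 2, 0))


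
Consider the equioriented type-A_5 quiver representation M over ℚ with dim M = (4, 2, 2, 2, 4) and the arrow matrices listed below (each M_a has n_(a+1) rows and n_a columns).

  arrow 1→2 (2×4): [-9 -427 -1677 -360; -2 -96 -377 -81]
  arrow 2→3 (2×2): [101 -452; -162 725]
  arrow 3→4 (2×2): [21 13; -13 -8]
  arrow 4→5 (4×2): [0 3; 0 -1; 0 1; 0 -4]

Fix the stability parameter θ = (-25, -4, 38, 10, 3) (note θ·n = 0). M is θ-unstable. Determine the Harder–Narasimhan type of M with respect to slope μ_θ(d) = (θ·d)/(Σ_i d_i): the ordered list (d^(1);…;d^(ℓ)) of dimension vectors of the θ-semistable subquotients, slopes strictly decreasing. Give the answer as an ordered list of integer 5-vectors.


Via rank(M_{q-1}∘⋯∘M_p): M ≅ I[1,1]^2, I[1,4], I[1,5], I[5,5]^3.
μ_θ-semistable layers: μ^(1)=24; μ^(2)=17; μ^(3)=3; μ^(4)=-4; μ^(5)=-25

((0, 0, 1, 1, 0); (0, 0, 1, 1, 1); (0, 0, 0, 0, 3); (0, 2, 0, 0, 0); (4, 0, 0, 0, 0))


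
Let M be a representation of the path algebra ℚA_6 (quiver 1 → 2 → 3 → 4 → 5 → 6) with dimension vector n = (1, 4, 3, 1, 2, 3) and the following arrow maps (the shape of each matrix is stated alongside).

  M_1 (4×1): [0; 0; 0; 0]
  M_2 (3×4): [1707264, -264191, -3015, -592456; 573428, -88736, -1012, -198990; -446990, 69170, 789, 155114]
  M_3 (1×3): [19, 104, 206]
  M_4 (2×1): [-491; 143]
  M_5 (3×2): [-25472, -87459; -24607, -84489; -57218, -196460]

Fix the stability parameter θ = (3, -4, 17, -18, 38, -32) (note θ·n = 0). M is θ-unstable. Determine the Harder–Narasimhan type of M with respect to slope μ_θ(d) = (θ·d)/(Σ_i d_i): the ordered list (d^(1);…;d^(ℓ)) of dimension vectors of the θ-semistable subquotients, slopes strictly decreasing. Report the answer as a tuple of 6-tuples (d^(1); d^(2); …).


Interval decomposition of M: I[1,1], I[2,2], I[2,3]^2, I[2,6], I[5,6], I[6,6].
HN type (ℓ=5): μ^(1)=17; μ^(2)=3; μ^(3)=-1/2; μ^(4)=-4; μ^(5)=-32

((0, 0, 2, 0, 0, 0); (1, 0, 0, 0, 2, 2); (0, 0, 1, 1, 0, 0); (0, 4, 0, 0, 0, 0); (0, 0, 0, 0, 0, 1))


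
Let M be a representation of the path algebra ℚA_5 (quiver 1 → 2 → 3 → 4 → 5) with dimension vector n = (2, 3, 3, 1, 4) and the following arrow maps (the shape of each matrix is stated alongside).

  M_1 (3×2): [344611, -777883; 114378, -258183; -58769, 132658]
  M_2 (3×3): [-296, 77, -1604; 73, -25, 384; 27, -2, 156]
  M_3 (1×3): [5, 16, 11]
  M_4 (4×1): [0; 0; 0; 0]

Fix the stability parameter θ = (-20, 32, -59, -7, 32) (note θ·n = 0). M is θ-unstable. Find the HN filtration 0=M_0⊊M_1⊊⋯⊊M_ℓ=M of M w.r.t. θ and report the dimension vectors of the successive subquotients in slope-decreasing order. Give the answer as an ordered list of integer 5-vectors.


Interval decomposition of M: I[1,3], I[1,4], I[2,3], I[5,5]^4.
HN type (ℓ=4): μ^(1)=32; μ^(2)=-7; μ^(3)=-27/2; μ^(4)=-20

((0, 0, 0, 0, 4); (0, 0, 0, 1, 0); (0, 3, 3, 0, 0); (2, 0, 0, 0, 0))


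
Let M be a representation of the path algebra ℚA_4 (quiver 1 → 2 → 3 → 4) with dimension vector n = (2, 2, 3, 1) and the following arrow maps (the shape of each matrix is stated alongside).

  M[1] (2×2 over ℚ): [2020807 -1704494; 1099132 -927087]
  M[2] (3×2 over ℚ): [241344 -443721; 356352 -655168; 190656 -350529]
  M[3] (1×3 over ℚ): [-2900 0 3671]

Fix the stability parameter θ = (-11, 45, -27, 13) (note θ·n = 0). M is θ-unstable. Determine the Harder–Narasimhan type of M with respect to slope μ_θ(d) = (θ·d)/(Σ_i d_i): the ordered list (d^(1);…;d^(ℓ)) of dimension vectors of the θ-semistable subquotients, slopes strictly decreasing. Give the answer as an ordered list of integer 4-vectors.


Via rank(M_{q-1}∘⋯∘M_p): M ≅ I[1,2], I[1,4], I[3,3]^2.
μ_θ-semistable layers: μ^(1)=45; μ^(2)=13; μ^(3)=9; μ^(4)=-11; μ^(5)=-27

((0, 1, 0, 0); (0, 0, 0, 1); (0, 1, 1, 0); (2, 0, 0, 0); (0, 0, 2, 0))


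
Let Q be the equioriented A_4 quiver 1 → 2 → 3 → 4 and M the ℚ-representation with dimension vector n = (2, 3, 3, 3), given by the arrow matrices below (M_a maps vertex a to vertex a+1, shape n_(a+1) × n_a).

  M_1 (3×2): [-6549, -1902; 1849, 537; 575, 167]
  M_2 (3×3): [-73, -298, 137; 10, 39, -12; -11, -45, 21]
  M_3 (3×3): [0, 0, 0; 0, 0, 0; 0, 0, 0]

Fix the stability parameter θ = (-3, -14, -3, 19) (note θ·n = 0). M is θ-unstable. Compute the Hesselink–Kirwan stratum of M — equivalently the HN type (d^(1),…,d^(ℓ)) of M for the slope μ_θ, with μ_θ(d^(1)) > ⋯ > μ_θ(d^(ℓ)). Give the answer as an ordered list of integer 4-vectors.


Via rank(M_{q-1}∘⋯∘M_p): M ≅ I[1,3]^2, I[2,2], I[3,3], I[4,4]^3.
μ_θ-semistable layers: μ^(1)=19; μ^(2)=-3; μ^(3)=-17/2; μ^(4)=-14

((0, 0, 0, 3); (0, 0, 3, 0); (2, 2, 0, 0); (0, 1, 0, 0))


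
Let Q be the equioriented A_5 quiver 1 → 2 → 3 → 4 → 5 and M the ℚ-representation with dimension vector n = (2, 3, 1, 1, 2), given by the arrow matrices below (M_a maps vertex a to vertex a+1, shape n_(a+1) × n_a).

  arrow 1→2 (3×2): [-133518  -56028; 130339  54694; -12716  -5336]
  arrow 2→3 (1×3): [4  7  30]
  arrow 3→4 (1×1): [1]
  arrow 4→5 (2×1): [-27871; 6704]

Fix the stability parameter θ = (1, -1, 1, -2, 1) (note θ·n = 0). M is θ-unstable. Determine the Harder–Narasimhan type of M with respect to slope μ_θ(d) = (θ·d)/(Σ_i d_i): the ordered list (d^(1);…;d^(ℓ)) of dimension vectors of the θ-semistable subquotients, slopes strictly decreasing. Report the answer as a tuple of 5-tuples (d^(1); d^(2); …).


Interval decomposition of M: I[1,1], I[1,5], I[2,2]^2, I[5,5].
HN type (ℓ=3): μ^(1)=1; μ^(2)=-1/4; μ^(3)=-1

((1, 0, 0, 0, 2); (1, 1, 1, 1, 0); (0, 2, 0, 0, 0))


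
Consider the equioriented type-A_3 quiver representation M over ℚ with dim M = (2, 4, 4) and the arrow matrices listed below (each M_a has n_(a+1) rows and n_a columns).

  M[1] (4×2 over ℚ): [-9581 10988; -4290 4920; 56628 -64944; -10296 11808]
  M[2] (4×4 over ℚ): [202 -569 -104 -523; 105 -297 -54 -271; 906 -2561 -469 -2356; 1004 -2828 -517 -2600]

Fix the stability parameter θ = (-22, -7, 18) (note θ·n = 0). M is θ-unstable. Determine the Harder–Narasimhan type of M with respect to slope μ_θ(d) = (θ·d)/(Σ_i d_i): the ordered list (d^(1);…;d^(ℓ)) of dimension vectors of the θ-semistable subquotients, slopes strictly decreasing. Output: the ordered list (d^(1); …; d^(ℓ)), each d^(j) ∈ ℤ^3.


Barcode: M ≅ I[1,1], I[1,3], I[2,3]^3. HN layers by μ_θ (3 steps, strictly decreasing):
  μ^(1)=18; μ^(2)=-7; μ^(3)=-22

((0, 0, 4); (0, 4, 0); (2, 0, 0))


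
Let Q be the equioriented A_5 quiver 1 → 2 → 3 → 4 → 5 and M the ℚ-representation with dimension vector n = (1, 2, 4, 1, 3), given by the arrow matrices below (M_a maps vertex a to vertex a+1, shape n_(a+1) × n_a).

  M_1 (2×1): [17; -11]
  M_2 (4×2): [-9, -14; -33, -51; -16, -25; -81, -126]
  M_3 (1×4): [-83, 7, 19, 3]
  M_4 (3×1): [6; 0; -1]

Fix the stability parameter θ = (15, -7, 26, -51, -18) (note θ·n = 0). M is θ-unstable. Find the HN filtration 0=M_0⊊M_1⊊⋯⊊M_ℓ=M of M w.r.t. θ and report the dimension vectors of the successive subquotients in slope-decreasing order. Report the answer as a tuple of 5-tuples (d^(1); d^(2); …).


Via rank(M_{q-1}∘⋯∘M_p): M ≅ I[1,5], I[2,3], I[3,3]^2, I[5,5]^2.
μ_θ-semistable layers: μ^(1)=26; μ^(2)=-7; μ^(3)=-18

((0, 0, 3, 0, 0); (1, 2, 1, 1, 1); (0, 0, 0, 0, 2))


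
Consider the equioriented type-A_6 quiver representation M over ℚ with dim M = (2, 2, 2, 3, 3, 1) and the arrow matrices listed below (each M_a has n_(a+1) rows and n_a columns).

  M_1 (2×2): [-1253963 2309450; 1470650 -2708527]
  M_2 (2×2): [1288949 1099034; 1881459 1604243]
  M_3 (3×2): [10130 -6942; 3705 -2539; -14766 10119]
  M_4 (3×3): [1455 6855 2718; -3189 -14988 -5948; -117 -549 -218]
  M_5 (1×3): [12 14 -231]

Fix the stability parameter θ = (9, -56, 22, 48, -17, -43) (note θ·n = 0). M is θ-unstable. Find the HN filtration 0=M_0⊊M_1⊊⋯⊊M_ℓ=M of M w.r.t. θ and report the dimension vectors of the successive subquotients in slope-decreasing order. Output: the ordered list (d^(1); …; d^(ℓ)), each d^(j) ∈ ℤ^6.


Via rank(M_{q-1}∘⋯∘M_p): M ≅ I[1,4], I[1,6], I[4,5], I[5,5].
μ_θ-semistable layers: μ^(1)=48; μ^(2)=22; μ^(3)=31/2; μ^(4)=5/2; μ^(5)=-17; μ^(6)=-47/2

((0, 0, 0, 1, 0, 0); (0, 0, 1, 0, 0, 0); (0, 0, 0, 1, 1, 0); (0, 0, 1, 1, 1, 1); (0, 0, 0, 0, 1, 0); (2, 2, 0, 0, 0, 0))


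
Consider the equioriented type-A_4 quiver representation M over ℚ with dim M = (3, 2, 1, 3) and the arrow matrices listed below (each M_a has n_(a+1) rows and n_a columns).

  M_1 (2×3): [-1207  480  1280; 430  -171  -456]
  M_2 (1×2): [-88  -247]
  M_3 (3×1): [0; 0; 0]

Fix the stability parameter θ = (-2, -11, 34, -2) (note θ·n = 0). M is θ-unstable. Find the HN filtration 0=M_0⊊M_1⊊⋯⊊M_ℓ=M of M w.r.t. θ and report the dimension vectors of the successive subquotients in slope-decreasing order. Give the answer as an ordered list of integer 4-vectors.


Barcode: M ≅ I[1,1], I[1,2], I[1,3], I[4,4]^3. HN layers by μ_θ (3 steps, strictly decreasing):
  μ^(1)=34; μ^(2)=-2; μ^(3)=-13/2

((0, 0, 1, 0); (1, 0, 0, 3); (2, 2, 0, 0))


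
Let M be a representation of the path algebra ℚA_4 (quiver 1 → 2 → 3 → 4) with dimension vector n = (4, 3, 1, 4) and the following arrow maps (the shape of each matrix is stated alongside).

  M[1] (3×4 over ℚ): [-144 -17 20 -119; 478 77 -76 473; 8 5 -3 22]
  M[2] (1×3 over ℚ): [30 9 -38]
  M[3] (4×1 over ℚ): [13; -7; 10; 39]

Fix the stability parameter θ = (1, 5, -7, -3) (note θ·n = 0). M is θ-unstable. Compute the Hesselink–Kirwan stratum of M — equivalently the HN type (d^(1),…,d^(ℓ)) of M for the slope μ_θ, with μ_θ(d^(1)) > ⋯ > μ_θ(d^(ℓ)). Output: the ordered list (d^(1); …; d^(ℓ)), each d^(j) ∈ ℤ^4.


Interval decomposition of M: I[1,1], I[1,2]^2, I[1,4], I[4,4]^3.
HN type (ℓ=4): μ^(1)=5; μ^(2)=1; μ^(3)=-1; μ^(4)=-3

((0, 2, 0, 0); (3, 0, 0, 0); (1, 1, 1, 1); (0, 0, 0, 3))


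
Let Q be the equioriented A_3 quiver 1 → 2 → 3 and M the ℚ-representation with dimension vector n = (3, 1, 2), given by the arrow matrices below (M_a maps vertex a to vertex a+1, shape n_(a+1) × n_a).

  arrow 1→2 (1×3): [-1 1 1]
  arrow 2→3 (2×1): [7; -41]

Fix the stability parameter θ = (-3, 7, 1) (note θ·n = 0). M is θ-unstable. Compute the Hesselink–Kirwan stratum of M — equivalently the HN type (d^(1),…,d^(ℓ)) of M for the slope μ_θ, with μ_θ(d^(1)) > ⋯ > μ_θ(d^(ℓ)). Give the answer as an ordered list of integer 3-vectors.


Barcode: M ≅ I[1,1]^2, I[1,3], I[3,3]. HN layers by μ_θ (3 steps, strictly decreasing):
  μ^(1)=4; μ^(2)=1; μ^(3)=-3

((0, 1, 1); (0, 0, 1); (3, 0, 0))


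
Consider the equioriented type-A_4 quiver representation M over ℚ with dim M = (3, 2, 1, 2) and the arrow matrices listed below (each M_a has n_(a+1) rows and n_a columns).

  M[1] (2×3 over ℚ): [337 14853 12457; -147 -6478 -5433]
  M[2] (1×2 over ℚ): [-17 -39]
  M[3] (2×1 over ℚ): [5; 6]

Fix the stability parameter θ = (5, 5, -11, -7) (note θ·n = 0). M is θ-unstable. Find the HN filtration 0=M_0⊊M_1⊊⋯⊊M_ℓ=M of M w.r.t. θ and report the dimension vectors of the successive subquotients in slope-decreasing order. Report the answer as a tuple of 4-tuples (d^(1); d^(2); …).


Barcode: M ≅ I[1,1], I[1,2], I[1,4], I[4,4]. HN layers by μ_θ (3 steps, strictly decreasing):
  μ^(1)=5; μ^(2)=-2; μ^(3)=-7

((2, 1, 0, 0); (1, 1, 1, 1); (0, 0, 0, 1))


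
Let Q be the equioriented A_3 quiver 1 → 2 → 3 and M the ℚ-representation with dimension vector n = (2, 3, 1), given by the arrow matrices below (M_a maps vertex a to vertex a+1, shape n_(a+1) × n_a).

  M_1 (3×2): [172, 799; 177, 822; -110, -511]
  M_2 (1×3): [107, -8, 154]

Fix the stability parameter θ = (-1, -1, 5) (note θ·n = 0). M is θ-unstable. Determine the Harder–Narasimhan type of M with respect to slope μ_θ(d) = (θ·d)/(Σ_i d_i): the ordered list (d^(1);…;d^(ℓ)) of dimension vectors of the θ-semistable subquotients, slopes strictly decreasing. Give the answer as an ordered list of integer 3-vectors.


Via rank(M_{q-1}∘⋯∘M_p): M ≅ I[1,2], I[1,3], I[2,2].
μ_θ-semistable layers: μ^(1)=5; μ^(2)=-1

((0, 0, 1); (2, 3, 0))


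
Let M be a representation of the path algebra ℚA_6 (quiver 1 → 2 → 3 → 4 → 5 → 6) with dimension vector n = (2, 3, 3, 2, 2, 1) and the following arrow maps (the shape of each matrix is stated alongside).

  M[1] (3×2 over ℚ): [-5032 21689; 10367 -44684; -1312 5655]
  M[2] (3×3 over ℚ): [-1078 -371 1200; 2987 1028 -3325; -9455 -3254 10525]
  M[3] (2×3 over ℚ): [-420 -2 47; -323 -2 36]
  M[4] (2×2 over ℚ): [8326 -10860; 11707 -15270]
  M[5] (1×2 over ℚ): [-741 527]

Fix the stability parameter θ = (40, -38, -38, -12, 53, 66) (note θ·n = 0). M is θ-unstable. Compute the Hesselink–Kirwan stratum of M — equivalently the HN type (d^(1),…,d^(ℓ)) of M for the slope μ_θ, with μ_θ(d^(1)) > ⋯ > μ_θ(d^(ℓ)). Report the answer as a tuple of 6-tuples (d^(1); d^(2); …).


Interval decomposition of M: I[1,2], I[1,4], I[2,6], I[3,3], I[5,5].
HN type (ℓ=5): μ^(1)=66; μ^(2)=53; μ^(3)=1; μ^(4)=-12; μ^(5)=-38

((0, 0, 0, 0, 0, 1); (0, 0, 0, 0, 2, 0); (1, 1, 0, 0, 0, 0); (1, 1, 1, 2, 0, 0); (0, 1, 2, 0, 0, 0))


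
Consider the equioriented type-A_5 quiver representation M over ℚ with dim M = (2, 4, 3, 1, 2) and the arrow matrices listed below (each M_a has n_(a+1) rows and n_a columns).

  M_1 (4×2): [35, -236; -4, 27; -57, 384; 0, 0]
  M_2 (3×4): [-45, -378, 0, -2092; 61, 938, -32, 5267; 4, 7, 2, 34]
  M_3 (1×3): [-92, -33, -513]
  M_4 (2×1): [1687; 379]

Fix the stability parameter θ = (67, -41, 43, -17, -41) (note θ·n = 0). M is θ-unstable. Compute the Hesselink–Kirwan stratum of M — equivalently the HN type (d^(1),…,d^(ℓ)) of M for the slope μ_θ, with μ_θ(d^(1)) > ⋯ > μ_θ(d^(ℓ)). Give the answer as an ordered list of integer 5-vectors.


Via rank(M_{q-1}∘⋯∘M_p): M ≅ I[1,3], I[1,5], I[2,2], I[2,3], I[5,5].
μ_θ-semistable layers: μ^(1)=43; μ^(2)=13; μ^(3)=11/5; μ^(4)=-41

((0, 0, 2, 0, 0); (1, 1, 0, 0, 0); (1, 1, 1, 1, 1); (0, 2, 0, 0, 1))


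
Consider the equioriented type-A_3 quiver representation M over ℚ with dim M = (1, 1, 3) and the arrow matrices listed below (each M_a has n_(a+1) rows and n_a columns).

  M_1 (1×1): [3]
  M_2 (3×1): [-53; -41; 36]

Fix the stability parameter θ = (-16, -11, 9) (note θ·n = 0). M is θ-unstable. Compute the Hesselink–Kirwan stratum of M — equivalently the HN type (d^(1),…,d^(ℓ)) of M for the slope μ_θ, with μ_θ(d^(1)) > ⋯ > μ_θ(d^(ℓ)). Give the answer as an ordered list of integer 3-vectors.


Interval decomposition of M: I[1,3], I[3,3]^2.
HN type (ℓ=3): μ^(1)=9; μ^(2)=-11; μ^(3)=-16

((0, 0, 3); (0, 1, 0); (1, 0, 0))


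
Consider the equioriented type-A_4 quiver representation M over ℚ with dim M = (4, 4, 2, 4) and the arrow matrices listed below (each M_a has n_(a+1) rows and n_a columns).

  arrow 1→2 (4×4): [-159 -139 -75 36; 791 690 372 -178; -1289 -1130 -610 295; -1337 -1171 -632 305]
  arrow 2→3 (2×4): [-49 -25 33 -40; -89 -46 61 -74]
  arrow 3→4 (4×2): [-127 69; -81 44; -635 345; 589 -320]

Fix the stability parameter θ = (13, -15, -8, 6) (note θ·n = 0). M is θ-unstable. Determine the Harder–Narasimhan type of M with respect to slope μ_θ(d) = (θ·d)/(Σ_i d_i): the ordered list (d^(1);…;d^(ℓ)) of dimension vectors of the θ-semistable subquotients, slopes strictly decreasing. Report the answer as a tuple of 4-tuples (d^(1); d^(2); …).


Via rank(M_{q-1}∘⋯∘M_p): M ≅ I[1,2]^2, I[1,4]^2, I[4,4]^2.
μ_θ-semistable layers: μ^(1)=6; μ^(2)=-1; μ^(3)=-10/3

((0, 0, 0, 4); (2, 2, 0, 0); (2, 2, 2, 0))


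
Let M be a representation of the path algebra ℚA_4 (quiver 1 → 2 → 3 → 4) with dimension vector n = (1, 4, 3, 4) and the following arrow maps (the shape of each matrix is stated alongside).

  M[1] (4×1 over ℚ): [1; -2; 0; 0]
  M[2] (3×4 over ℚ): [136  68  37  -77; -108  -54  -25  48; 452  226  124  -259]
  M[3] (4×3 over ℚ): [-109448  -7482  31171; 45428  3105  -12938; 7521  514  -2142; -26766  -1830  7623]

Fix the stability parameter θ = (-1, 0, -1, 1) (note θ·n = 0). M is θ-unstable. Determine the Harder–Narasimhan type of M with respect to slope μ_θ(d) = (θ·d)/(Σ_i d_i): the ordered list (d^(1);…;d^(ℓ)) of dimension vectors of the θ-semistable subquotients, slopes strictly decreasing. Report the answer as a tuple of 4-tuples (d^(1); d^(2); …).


Via rank(M_{q-1}∘⋯∘M_p): M ≅ I[1,2], I[2,2], I[2,4]^2, I[3,4], I[4,4].
μ_θ-semistable layers: μ^(1)=1; μ^(2)=0; μ^(3)=-1/2; μ^(4)=-1

((0, 0, 0, 4); (0, 2, 0, 0); (0, 2, 2, 0); (1, 0, 1, 0))


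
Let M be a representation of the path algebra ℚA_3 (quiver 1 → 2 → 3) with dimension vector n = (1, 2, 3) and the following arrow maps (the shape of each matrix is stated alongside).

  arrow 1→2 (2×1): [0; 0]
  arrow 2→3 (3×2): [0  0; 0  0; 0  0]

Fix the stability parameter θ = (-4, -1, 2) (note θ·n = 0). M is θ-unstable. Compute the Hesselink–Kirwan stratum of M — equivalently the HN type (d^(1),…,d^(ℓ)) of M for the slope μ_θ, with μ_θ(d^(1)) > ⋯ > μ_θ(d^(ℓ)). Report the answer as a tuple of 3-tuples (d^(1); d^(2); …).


Interval decomposition of M: I[1,1], I[2,2]^2, I[3,3]^3.
HN type (ℓ=3): μ^(1)=2; μ^(2)=-1; μ^(3)=-4

((0, 0, 3); (0, 2, 0); (1, 0, 0))


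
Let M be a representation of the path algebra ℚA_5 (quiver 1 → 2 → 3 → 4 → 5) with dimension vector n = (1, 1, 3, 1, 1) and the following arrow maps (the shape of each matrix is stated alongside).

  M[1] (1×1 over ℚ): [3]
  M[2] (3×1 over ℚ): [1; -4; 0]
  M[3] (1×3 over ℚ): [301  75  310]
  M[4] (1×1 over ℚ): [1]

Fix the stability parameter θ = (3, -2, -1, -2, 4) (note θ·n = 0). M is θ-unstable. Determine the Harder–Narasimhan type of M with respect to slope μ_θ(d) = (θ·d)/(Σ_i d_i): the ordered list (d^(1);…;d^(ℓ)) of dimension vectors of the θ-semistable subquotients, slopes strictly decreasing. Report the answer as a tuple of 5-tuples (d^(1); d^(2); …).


Barcode: M ≅ I[1,5], I[3,3]^2. HN layers by μ_θ (3 steps, strictly decreasing):
  μ^(1)=4; μ^(2)=-1/2; μ^(3)=-1

((0, 0, 0, 0, 1); (1, 1, 1, 1, 0); (0, 0, 2, 0, 0))


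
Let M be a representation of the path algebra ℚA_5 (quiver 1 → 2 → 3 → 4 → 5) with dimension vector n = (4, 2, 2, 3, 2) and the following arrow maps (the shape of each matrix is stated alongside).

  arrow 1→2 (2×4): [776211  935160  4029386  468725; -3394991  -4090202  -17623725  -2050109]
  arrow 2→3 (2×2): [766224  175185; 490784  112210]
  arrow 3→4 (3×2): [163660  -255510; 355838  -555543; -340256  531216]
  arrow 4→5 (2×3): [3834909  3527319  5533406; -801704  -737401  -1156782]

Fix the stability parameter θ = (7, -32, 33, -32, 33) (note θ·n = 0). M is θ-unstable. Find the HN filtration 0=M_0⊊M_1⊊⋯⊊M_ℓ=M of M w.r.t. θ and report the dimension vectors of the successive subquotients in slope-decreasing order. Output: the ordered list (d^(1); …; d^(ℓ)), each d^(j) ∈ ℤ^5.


Barcode: M ≅ I[1,1]^2, I[1,2], I[1,3], I[3,5], I[4,4], I[4,5]. HN layers by μ_θ (5 steps, strictly decreasing):
  μ^(1)=33; μ^(2)=7; μ^(3)=1/2; μ^(4)=-25/2; μ^(5)=-32

((0, 0, 1, 0, 2); (2, 0, 0, 0, 0); (0, 0, 1, 1, 0); (2, 2, 0, 0, 0); (0, 0, 0, 2, 0))


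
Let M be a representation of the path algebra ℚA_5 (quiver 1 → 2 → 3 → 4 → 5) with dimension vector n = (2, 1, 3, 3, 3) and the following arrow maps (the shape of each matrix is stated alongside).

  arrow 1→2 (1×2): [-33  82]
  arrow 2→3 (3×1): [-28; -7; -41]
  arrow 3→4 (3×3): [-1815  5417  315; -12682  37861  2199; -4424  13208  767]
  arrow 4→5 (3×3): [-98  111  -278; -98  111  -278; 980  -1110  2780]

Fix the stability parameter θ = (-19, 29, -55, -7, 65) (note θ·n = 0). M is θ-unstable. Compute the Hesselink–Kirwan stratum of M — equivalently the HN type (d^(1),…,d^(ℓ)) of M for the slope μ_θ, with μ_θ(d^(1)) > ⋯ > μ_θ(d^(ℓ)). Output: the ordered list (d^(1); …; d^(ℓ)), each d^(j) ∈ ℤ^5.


Barcode: M ≅ I[1,1], I[1,4], I[3,4], I[3,5], I[5,5]^2. HN layers by μ_θ (5 steps, strictly decreasing):
  μ^(1)=65; μ^(2)=-7; μ^(3)=-13; μ^(4)=-19; μ^(5)=-55

((0, 0, 0, 0, 3); (0, 0, 0, 3, 0); (0, 1, 1, 0, 0); (2, 0, 0, 0, 0); (0, 0, 2, 0, 0))


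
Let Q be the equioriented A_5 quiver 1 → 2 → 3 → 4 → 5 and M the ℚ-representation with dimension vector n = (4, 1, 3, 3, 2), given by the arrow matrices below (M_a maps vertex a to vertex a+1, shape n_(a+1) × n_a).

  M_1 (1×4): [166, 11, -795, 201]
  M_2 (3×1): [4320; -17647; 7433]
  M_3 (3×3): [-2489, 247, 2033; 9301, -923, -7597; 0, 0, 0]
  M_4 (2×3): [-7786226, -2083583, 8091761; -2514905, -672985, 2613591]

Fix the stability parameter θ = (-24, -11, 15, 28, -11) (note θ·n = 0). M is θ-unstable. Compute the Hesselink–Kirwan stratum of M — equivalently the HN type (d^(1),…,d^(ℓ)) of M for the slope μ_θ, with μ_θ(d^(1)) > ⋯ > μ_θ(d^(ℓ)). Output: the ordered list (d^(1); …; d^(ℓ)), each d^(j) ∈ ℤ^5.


Via rank(M_{q-1}∘⋯∘M_p): M ≅ I[1,1]^3, I[1,3], I[3,3], I[3,5], I[4,4], I[4,5].
μ_θ-semistable layers: μ^(1)=28; μ^(2)=15; μ^(3)=32/3; μ^(4)=17/2; μ^(5)=-11; μ^(6)=-24

((0, 0, 0, 1, 0); (0, 0, 2, 0, 0); (0, 0, 1, 1, 1); (0, 0, 0, 1, 1); (0, 1, 0, 0, 0); (4, 0, 0, 0, 0))


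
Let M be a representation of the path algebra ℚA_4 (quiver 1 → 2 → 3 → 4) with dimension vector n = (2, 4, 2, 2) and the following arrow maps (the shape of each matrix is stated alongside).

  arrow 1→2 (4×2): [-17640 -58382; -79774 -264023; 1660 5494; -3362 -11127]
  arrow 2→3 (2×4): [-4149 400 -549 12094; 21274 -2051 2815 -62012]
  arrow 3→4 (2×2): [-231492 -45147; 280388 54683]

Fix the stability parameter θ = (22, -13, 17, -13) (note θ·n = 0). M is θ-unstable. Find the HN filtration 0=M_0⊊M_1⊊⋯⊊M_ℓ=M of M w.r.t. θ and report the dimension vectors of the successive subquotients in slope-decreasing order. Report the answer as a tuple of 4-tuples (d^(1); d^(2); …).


Barcode: M ≅ I[1,3], I[1,4], I[2,2]^2, I[4,4]. HN layers by μ_θ (4 steps, strictly decreasing):
  μ^(1)=17; μ^(2)=9/2; μ^(3)=13/4; μ^(4)=-13

((0, 0, 1, 0); (1, 1, 0, 0); (1, 1, 1, 1); (0, 2, 0, 1))


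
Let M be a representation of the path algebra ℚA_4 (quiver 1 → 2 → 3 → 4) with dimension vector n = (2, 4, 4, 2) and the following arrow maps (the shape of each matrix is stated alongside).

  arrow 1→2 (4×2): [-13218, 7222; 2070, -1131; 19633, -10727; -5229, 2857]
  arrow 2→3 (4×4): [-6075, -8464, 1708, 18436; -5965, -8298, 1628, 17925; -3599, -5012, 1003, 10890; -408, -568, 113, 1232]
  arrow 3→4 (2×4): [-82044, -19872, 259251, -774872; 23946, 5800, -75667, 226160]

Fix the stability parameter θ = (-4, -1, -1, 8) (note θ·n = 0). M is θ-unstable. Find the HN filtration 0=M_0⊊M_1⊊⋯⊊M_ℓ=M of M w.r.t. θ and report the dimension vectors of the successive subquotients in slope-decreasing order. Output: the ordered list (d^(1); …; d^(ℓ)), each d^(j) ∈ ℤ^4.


Via rank(M_{q-1}∘⋯∘M_p): M ≅ I[1,2], I[1,4], I[2,3], I[2,4], I[3,3].
μ_θ-semistable layers: μ^(1)=8; μ^(2)=-1; μ^(3)=-4

((0, 0, 0, 2); (0, 4, 4, 0); (2, 0, 0, 0))
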